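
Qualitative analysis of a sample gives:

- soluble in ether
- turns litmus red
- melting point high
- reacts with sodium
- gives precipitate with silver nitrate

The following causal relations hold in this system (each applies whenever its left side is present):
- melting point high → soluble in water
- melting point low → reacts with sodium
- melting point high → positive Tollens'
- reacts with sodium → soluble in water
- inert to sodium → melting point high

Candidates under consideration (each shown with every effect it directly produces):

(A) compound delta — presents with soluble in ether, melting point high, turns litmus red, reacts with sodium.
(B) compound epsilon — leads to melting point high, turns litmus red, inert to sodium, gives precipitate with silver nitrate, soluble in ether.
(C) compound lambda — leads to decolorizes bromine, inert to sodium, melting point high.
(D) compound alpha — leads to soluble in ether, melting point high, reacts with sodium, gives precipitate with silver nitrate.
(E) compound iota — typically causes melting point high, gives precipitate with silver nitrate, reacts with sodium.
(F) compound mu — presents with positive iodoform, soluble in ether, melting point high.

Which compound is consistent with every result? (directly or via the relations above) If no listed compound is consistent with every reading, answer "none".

Checking each candidate against the observations:
(A) compound delta — soluble in ether +; turns litmus red +; melting point high +; reacts with sodium +; gives precipitate with silver nitrate -
(B) compound epsilon — fails on reacts with sodium (predicts inert to sodium, not reacts with sodium)
(C) compound lambda — fails on soluble in ether, turns litmus red, reacts with sodium, gives precipitate with silver nitrate (predicts inert to sodium, not reacts with sodium)
(D) compound alpha — does not account for turns litmus red
(E) compound iota — does not account for soluble in ether, turns litmus red
(F) compound mu — does not account for turns litmus red, reacts with sodium, gives precipitate with silver nitrate
None of the listed candidates fits everything.

none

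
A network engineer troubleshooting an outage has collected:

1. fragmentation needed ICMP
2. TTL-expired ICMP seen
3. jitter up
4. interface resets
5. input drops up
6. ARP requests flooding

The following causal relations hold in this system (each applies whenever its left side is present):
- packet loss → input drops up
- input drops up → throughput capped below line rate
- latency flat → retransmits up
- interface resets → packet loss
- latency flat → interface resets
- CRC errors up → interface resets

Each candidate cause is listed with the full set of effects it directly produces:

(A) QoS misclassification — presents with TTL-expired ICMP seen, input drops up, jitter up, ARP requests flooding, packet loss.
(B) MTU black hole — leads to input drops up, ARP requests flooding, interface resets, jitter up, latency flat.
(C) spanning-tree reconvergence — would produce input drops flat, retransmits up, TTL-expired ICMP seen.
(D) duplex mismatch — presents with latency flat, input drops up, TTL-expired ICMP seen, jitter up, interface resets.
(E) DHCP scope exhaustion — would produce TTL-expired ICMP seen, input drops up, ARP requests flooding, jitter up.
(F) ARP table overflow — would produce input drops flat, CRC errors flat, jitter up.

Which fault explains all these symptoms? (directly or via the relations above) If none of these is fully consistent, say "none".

none

Per-candidate check:
(A) QoS misclassification — does not account for fragmentation needed ICMP, interface resets
(B) MTU black hole — does not account for fragmentation needed ICMP, TTL-expired ICMP seen
(C) spanning-tree reconvergence — fails on fragmentation needed ICMP, jitter up, interface resets, input drops up, ARP requests flooding (predicts input drops flat, not input drops up)
(D) duplex mismatch — fragmentation needed ICMP NO; TTL-expired ICMP seen yes; jitter up yes; interface resets yes; input drops up yes; ARP requests flooding NO
(E) DHCP scope exhaustion — does not account for fragmentation needed ICMP, interface resets
(F) ARP table overflow — fragmentation needed ICMP NO; TTL-expired ICMP seen NO; jitter up yes; interface resets NO; input drops up NO; ARP requests flooding NO
Every candidate fails on at least one observation.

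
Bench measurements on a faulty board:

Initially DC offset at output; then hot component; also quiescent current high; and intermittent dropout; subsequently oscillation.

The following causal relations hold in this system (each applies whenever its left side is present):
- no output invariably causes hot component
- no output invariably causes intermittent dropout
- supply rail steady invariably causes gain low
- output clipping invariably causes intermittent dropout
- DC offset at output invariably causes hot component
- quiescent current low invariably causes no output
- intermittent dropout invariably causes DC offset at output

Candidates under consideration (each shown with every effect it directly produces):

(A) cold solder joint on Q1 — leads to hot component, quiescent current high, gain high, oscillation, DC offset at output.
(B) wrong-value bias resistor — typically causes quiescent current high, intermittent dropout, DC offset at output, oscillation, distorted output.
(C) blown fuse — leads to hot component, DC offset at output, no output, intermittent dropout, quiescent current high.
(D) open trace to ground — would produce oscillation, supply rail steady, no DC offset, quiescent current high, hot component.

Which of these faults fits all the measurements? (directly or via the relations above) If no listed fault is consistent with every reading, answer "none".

For each candidate, compare predicted effects to what was observed:
(A) cold solder joint on Q1 — does not account for intermittent dropout
(B) wrong-value bias resistor — accounts for every observation (hot component through DC offset at output → hot component)
(C) blown fuse — DC offset at output match; hot component match; quiescent current high match; intermittent dropout match; oscillation miss
(D) open trace to ground — DC offset at output miss; hot component match; quiescent current high match; intermittent dropout miss; oscillation match
Only (B) is consistent with every observation.

B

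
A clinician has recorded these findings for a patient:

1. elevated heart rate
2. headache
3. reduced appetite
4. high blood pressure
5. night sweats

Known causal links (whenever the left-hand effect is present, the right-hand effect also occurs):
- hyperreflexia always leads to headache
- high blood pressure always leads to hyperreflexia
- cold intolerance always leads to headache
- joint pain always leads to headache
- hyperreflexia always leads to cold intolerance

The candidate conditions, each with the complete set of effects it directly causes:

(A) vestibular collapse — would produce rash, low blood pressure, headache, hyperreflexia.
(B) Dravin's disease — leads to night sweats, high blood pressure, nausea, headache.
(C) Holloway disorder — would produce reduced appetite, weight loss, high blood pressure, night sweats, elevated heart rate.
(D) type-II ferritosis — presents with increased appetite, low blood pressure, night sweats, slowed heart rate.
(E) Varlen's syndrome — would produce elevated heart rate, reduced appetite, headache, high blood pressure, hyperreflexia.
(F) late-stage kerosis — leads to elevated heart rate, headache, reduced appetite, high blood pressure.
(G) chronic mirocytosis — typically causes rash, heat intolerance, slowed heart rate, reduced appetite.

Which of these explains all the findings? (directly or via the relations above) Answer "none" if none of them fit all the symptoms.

Checking each candidate against the observations:
(A) vestibular collapse — elevated heart rate ✗; headache ✓; reduced appetite ✗; high blood pressure ✗; night sweats ✗
(B) Dravin's disease — elevated heart rate ✗; headache ✓; reduced appetite ✗; high blood pressure ✓; night sweats ✓
(C) Holloway disorder — accounts for every observation (headache through high blood pressure → hyperreflexia → headache)
(D) type-II ferritosis — elevated heart rate ✗; headache ✗; reduced appetite ✗; high blood pressure ✗; night sweats ✓
(E) Varlen's syndrome — elevated heart rate ✓; headache ✓; reduced appetite ✓; high blood pressure ✓; night sweats ✗
(F) late-stage kerosis — does not account for night sweats
(G) chronic mirocytosis — elevated heart rate ✗; headache ✗; reduced appetite ✓; high blood pressure ✗; night sweats ✗
Only (C) is consistent with every observation.

C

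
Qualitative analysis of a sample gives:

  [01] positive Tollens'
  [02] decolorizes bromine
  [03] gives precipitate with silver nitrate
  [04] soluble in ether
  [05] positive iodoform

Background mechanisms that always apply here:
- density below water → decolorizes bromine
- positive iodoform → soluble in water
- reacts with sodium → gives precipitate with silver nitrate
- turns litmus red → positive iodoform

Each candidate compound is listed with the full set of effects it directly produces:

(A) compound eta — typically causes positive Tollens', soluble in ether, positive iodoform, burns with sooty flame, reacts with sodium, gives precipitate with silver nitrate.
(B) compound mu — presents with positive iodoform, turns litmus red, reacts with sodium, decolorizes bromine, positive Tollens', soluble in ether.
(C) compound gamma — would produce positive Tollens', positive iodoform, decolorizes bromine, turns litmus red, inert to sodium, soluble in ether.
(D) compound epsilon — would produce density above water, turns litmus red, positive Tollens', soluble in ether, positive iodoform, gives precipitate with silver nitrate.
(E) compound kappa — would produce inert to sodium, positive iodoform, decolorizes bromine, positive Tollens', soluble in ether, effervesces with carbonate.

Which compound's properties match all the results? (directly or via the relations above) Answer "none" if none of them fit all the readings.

B

Testing each hypothesis:
(A) compound eta — does not account for decolorizes bromine
(B) compound mu — accounts for every observation (gives precipitate with silver nitrate by reacts with sodium → gives precipitate with silver nitrate)
(C) compound gamma — positive Tollens' +; decolorizes bromine +; gives precipitate with silver nitrate -; soluble in ether +; positive iodoform +
(D) compound epsilon — does not account for decolorizes bromine
(E) compound kappa — does not account for gives precipitate with silver nitrate
Only (B) is consistent with every observation.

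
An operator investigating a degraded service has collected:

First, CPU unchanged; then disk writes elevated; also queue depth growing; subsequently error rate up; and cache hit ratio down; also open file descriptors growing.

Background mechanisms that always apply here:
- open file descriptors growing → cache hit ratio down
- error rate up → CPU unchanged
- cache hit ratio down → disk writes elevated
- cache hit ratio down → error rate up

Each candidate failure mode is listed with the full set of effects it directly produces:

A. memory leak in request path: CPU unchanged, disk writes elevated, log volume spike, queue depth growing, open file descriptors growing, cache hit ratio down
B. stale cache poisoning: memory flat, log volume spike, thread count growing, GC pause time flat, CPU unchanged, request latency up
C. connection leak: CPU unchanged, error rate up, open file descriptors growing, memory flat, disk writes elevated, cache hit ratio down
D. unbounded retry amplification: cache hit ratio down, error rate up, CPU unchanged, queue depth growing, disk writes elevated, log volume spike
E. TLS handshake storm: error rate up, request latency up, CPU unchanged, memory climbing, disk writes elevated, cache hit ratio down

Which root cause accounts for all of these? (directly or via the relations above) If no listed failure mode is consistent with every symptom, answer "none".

A

Checking each candidate against the observations:
(A) memory leak in request path — accounts for every observation (error rate up through cache hit ratio down → error rate up)
(B) stale cache poisoning — CPU unchanged +; disk writes elevated -; queue depth growing -; error rate up -; cache hit ratio down -; open file descriptors growing -
(C) connection leak — CPU unchanged +; disk writes elevated +; queue depth growing -; error rate up +; cache hit ratio down +; open file descriptors growing +
(D) unbounded retry amplification — does not account for open file descriptors growing
(E) TLS handshake storm — does not account for queue depth growing, open file descriptors growing
(A) alone accounts for all the evidence.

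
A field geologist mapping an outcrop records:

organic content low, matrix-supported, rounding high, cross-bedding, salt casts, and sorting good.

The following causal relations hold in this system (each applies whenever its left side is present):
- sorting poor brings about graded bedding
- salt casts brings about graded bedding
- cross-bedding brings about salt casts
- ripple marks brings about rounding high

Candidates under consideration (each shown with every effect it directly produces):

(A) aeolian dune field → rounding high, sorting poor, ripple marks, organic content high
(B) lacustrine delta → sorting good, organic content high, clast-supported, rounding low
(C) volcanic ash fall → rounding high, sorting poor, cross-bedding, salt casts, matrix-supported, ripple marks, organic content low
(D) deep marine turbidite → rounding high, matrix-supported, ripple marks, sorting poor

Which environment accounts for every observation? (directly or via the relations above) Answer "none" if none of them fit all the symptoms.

Checking each candidate against the observations:
(A) aeolian dune field — organic content low NO; matrix-supported NO; rounding high yes; cross-bedding NO; salt casts NO; sorting good NO
(B) lacustrine delta — fails on organic content low, matrix-supported, rounding high, cross-bedding, salt casts (predicts organic content high, not organic content low; predicts clast-supported, not matrix-supported; predicts rounding low, not rounding high)
(C) volcanic ash fall — organic content low yes; matrix-supported yes; rounding high yes; cross-bedding yes; salt casts yes; sorting good NO
(D) deep marine turbidite — organic content low NO; matrix-supported yes; rounding high yes; cross-bedding NO; salt casts NO; sorting good NO
Every candidate fails on at least one observation.

none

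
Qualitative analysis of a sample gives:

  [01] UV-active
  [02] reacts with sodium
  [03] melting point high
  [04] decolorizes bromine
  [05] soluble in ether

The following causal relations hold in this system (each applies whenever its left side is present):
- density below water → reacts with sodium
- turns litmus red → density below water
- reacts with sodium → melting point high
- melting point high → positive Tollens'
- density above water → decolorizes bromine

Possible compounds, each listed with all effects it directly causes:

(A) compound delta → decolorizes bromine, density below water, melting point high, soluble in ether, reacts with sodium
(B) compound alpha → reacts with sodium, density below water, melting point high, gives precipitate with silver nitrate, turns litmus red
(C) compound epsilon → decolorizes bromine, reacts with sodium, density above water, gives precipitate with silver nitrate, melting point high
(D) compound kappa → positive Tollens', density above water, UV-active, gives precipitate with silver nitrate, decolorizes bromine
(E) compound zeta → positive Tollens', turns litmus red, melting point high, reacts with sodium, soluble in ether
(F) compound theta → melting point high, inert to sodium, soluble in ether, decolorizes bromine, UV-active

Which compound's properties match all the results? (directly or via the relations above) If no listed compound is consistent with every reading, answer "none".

none

For each candidate, compare predicted effects to what was observed:
(A) compound delta — UV-active NO; reacts with sodium yes; melting point high yes; decolorizes bromine yes; soluble in ether yes
(B) compound alpha — UV-active NO; reacts with sodium yes; melting point high yes; decolorizes bromine NO; soluble in ether NO
(C) compound epsilon — does not account for UV-active, soluble in ether
(D) compound kappa — UV-active yes; reacts with sodium NO; melting point high NO; decolorizes bromine yes; soluble in ether NO
(E) compound zeta — does not account for UV-active, decolorizes bromine
(F) compound theta — fails on reacts with sodium (predicts inert to sodium, not reacts with sodium)
None of the listed candidates fits everything.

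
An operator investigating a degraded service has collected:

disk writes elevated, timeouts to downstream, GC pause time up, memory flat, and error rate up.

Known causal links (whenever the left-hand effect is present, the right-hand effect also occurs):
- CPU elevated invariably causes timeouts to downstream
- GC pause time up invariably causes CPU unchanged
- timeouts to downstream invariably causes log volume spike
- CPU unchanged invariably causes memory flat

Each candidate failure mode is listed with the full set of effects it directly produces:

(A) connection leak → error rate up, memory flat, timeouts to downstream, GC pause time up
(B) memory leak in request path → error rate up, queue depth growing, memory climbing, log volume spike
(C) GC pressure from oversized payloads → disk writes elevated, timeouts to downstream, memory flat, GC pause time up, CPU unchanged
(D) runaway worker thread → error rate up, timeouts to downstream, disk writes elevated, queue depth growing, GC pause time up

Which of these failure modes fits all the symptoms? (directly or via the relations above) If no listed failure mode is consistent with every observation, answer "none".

For each candidate, compare predicted effects to what was observed:
(A) connection leak — disk writes elevated -; timeouts to downstream +; GC pause time up +; memory flat +; error rate up +
(B) memory leak in request path — disk writes elevated -; timeouts to downstream -; GC pause time up -; memory flat -; error rate up +
(C) GC pressure from oversized payloads — disk writes elevated +; timeouts to downstream +; GC pause time up +; memory flat +; error rate up -
(D) runaway worker thread — accounts for every observation (memory flat through GC pause time up → CPU unchanged → memory flat)
(D) alone accounts for all the evidence.

D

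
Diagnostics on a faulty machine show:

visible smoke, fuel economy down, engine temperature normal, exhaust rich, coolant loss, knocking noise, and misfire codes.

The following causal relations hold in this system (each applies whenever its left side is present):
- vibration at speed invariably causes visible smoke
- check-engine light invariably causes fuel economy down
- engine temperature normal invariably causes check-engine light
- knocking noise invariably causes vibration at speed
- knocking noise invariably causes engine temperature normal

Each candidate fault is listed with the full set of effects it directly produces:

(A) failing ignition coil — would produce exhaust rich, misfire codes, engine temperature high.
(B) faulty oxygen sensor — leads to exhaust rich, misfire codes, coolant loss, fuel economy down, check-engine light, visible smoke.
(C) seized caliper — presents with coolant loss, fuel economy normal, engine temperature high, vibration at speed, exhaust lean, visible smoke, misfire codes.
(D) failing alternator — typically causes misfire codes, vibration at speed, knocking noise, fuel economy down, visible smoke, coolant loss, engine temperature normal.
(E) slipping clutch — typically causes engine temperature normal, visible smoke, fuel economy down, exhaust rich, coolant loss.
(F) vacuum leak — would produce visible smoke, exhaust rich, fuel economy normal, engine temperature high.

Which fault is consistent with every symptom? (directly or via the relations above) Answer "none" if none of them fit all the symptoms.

Checking each candidate against the observations:
(A) failing ignition coil — fails on visible smoke, fuel economy down, engine temperature normal, coolant loss, knocking noise (predicts engine temperature high, not engine temperature normal)
(B) faulty oxygen sensor — visible smoke yes; fuel economy down yes; engine temperature normal NO; exhaust rich yes; coolant loss yes; knocking noise NO; misfire codes yes
(C) seized caliper — fails on fuel economy down, engine temperature normal, exhaust rich, knocking noise (predicts fuel economy normal, not fuel economy down; predicts engine temperature high, not engine temperature normal; predicts exhaust lean, not exhaust rich)
(D) failing alternator — visible smoke yes; fuel economy down yes; engine temperature normal yes; exhaust rich NO; coolant loss yes; knocking noise yes; misfire codes yes
(E) slipping clutch — visible smoke yes; fuel economy down yes; engine temperature normal yes; exhaust rich yes; coolant loss yes; knocking noise NO; misfire codes NO
(F) vacuum leak — fails on fuel economy down, engine temperature normal, coolant loss, knocking noise, misfire codes (predicts fuel economy normal, not fuel economy down; predicts engine temperature high, not engine temperature normal)
No candidate is consistent with all observations.

none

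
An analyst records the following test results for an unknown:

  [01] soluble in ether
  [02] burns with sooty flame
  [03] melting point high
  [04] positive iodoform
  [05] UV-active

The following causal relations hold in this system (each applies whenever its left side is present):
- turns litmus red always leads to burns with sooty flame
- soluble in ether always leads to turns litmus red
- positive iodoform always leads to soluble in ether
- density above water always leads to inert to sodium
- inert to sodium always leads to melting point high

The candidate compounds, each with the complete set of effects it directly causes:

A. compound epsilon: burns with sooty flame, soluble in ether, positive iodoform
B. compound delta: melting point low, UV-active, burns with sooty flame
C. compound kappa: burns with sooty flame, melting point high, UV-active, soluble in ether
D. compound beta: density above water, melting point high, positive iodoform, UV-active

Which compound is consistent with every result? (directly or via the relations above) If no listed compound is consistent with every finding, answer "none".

D

Per-candidate check:
(A) compound epsilon — does not account for melting point high, UV-active
(B) compound delta — soluble in ether NO; burns with sooty flame yes; melting point high NO; positive iodoform NO; UV-active yes
(C) compound kappa — does not account for positive iodoform
(D) compound beta — accounts for every observation (soluble in ether by positive iodoform → soluble in ether)
(D) alone accounts for all the evidence.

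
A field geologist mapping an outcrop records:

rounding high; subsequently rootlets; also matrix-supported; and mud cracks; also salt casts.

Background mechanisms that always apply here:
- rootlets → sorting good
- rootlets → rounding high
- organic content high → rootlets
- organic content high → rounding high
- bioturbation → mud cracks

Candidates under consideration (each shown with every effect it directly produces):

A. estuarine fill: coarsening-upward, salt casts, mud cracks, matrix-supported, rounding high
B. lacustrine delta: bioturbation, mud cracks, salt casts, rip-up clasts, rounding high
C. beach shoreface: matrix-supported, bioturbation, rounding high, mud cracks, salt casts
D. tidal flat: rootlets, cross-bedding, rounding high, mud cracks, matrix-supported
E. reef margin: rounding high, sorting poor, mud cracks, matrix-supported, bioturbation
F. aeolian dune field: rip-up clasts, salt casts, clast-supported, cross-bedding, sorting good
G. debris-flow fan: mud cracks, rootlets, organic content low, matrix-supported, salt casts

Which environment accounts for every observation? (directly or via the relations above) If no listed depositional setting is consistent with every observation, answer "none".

Testing each hypothesis:
(A) estuarine fill — does not account for rootlets
(B) lacustrine delta — rounding high match; rootlets miss; matrix-supported miss; mud cracks match; salt casts match
(C) beach shoreface — rounding high match; rootlets miss; matrix-supported match; mud cracks match; salt casts match
(D) tidal flat — rounding high match; rootlets match; matrix-supported match; mud cracks match; salt casts miss
(E) reef margin — rounding high match; rootlets miss; matrix-supported match; mud cracks match; salt casts miss
(F) aeolian dune field — rounding high miss; rootlets miss; matrix-supported miss; mud cracks miss; salt casts match
(G) debris-flow fan — rounding high match (via rootlets → rounding high); rootlets match; matrix-supported match; mud cracks match; salt casts match
(G) is the only candidate with no mismatches.

G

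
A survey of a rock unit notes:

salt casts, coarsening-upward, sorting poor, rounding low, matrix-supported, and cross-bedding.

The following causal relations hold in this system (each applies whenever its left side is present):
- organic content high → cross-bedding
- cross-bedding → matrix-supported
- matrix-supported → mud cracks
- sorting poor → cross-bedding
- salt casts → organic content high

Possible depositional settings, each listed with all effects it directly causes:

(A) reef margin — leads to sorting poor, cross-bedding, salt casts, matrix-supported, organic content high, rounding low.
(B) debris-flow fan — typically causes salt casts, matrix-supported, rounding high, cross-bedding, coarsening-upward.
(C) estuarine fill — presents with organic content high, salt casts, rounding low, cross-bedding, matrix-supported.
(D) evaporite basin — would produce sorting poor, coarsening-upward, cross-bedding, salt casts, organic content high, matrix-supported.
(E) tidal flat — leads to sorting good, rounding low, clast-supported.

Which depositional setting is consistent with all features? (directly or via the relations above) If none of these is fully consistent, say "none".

Testing each hypothesis:
(A) reef margin — salt casts yes; coarsening-upward NO; sorting poor yes; rounding low yes; matrix-supported yes; cross-bedding yes
(B) debris-flow fan — fails on sorting poor, rounding low (predicts rounding high, not rounding low)
(C) estuarine fill — does not account for coarsening-upward, sorting poor
(D) evaporite basin — does not account for rounding low
(E) tidal flat — fails on salt casts, coarsening-upward, sorting poor, matrix-supported, cross-bedding (predicts sorting good, not sorting poor; predicts clast-supported, not matrix-supported)
Every candidate fails on at least one observation.

none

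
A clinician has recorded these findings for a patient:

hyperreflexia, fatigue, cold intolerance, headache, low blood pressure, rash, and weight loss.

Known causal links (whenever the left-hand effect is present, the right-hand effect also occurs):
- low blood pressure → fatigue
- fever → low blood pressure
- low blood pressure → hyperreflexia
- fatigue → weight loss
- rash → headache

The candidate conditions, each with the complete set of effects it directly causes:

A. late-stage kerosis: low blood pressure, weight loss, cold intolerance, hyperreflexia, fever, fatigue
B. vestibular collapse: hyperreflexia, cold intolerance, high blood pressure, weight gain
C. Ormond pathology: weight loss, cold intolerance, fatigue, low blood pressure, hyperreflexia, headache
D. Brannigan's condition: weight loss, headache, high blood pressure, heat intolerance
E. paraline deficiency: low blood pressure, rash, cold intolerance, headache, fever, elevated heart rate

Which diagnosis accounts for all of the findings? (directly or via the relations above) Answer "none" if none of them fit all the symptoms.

E

Testing each hypothesis:
(A) late-stage kerosis — does not account for headache, rash
(B) vestibular collapse — fails on fatigue, headache, low blood pressure, rash, weight loss (predicts high blood pressure, not low blood pressure; predicts weight gain, not weight loss)
(C) Ormond pathology — hyperreflexia match; fatigue match; cold intolerance match; headache match; low blood pressure match; rash miss; weight loss match
(D) Brannigan's condition — fails on hyperreflexia, fatigue, cold intolerance, low blood pressure, rash (predicts heat intolerance, not cold intolerance; predicts high blood pressure, not low blood pressure)
(E) paraline deficiency — accounts for every observation (hyperreflexia via low blood pressure → hyperreflexia)
(E) is the only candidate with no mismatches.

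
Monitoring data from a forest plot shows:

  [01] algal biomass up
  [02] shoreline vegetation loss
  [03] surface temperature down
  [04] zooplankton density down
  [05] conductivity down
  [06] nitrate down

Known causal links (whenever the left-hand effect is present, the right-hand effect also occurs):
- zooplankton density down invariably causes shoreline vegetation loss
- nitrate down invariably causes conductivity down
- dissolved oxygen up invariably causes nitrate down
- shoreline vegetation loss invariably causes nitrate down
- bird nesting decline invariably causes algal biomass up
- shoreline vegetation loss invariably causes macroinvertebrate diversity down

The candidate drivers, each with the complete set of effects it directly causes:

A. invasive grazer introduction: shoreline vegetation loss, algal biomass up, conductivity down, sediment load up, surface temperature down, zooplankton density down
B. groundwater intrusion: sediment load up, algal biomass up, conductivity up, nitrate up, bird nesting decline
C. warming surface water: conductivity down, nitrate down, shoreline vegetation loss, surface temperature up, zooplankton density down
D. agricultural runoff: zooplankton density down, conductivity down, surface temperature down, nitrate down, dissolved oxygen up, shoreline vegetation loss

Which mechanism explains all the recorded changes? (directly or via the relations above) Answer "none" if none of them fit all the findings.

A

Testing each hypothesis:
(A) invasive grazer introduction — accounts for every observation (nitrate down via shoreline vegetation loss → nitrate down)
(B) groundwater intrusion — algal biomass up +; shoreline vegetation loss -; surface temperature down -; zooplankton density down -; conductivity down -; nitrate down -
(C) warming surface water — fails on algal biomass up, surface temperature down (predicts surface temperature up, not surface temperature down)
(D) agricultural runoff — does not account for algal biomass up
Only (A) is consistent with every observation.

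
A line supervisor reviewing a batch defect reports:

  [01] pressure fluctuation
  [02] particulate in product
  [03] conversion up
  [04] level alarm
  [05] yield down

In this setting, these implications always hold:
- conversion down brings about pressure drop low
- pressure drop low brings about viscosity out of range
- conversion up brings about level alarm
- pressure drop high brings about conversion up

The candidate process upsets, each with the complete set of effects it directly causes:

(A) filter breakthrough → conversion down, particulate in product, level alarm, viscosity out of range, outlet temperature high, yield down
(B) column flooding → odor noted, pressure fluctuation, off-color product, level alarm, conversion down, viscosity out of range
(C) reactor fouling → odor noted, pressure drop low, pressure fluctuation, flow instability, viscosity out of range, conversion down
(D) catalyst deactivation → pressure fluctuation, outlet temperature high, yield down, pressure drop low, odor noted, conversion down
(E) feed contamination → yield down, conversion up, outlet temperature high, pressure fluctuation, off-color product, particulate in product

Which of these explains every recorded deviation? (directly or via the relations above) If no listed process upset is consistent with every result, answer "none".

E

Checking each candidate against the observations:
(A) filter breakthrough — pressure fluctuation miss; particulate in product match; conversion up miss; level alarm match; yield down match
(B) column flooding — fails on particulate in product, conversion up, yield down (predicts conversion down, not conversion up)
(C) reactor fouling — fails on particulate in product, conversion up, level alarm, yield down (predicts conversion down, not conversion up)
(D) catalyst deactivation — pressure fluctuation match; particulate in product miss; conversion up miss; level alarm miss; yield down match
(E) feed contamination — pressure fluctuation match; particulate in product match; conversion up match; level alarm match (by conversion up → level alarm); yield down match
Only (E) is consistent with every observation.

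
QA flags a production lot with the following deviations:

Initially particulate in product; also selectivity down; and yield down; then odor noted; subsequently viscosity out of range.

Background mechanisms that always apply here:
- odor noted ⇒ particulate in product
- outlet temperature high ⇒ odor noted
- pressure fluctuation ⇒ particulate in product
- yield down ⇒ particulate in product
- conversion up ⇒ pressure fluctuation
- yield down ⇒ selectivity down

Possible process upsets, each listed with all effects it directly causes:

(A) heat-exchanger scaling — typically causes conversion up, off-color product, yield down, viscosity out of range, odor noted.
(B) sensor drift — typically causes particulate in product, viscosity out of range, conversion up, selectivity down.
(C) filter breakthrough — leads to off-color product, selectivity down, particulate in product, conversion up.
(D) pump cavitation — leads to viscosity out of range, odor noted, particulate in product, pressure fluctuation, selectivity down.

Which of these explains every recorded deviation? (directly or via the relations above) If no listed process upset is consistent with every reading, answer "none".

A

Checking each candidate against the observations:
(A) heat-exchanger scaling — accounts for every observation (particulate in product by yield down → particulate in product)
(B) sensor drift — does not account for yield down, odor noted
(C) filter breakthrough — particulate in product yes; selectivity down yes; yield down NO; odor noted NO; viscosity out of range NO
(D) pump cavitation — does not account for yield down
(A) alone accounts for all the evidence.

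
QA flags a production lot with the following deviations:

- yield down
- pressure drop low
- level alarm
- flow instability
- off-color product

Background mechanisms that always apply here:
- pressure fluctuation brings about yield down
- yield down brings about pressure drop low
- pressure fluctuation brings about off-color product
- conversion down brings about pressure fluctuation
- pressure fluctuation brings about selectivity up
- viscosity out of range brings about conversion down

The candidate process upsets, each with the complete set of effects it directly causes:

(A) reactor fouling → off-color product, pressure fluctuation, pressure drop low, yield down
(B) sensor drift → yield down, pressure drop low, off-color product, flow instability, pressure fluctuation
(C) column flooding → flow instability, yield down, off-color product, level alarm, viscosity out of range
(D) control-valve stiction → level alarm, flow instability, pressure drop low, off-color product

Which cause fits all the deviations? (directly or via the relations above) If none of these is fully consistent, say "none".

For each candidate, compare predicted effects to what was observed:
(A) reactor fouling — does not account for level alarm, flow instability
(B) sensor drift — does not account for level alarm
(C) column flooding — accounts for every observation (pressure drop low by yield down → pressure drop low)
(D) control-valve stiction — yield down -; pressure drop low +; level alarm +; flow instability +; off-color product +
Only (C) is consistent with every observation.

C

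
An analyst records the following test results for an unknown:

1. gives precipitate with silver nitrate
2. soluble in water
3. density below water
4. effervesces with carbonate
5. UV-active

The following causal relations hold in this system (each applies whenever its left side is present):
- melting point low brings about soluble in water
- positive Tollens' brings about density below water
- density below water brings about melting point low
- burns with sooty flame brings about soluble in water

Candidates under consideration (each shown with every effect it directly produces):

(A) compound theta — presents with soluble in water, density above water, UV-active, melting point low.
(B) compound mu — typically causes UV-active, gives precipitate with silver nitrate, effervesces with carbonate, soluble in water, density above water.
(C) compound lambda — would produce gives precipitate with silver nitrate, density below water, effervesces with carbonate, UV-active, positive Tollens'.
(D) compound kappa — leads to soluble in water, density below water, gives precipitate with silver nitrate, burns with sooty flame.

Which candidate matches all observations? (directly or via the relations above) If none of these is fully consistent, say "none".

C

Per-candidate check:
(A) compound theta — fails on gives precipitate with silver nitrate, density below water, effervesces with carbonate (predicts density above water, not density below water)
(B) compound mu — gives precipitate with silver nitrate ✓; soluble in water ✓; density below water ✗; effervesces with carbonate ✓; UV-active ✓
(C) compound lambda — accounts for every observation (soluble in water through density below water → melting point low → soluble in water)
(D) compound kappa — does not account for effervesces with carbonate, UV-active
(C) alone accounts for all the evidence.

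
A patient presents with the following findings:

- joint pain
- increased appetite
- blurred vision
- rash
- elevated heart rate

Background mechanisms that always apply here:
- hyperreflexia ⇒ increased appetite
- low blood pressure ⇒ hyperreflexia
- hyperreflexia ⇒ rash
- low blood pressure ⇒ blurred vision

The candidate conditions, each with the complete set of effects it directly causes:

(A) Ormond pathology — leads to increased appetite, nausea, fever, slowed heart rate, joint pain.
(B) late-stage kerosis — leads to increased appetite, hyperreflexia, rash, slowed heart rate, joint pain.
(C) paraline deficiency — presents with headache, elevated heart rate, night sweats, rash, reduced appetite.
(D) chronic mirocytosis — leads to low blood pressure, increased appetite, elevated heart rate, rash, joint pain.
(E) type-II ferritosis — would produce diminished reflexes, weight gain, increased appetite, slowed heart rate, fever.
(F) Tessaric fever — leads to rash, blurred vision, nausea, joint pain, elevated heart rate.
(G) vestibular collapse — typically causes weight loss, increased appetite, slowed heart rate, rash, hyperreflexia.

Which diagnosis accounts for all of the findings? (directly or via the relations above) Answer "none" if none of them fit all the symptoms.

D

Checking each candidate against the observations:
(A) Ormond pathology — joint pain match; increased appetite match; blurred vision miss; rash miss; elevated heart rate miss
(B) late-stage kerosis — fails on blurred vision, elevated heart rate (predicts slowed heart rate, not elevated heart rate)
(C) paraline deficiency — fails on joint pain, increased appetite, blurred vision (predicts reduced appetite, not increased appetite)
(D) chronic mirocytosis — joint pain match; increased appetite match; blurred vision match (through low blood pressure → blurred vision); rash match; elevated heart rate match
(E) type-II ferritosis — joint pain miss; increased appetite match; blurred vision miss; rash miss; elevated heart rate miss
(F) Tessaric fever — joint pain match; increased appetite miss; blurred vision match; rash match; elevated heart rate match
(G) vestibular collapse — joint pain miss; increased appetite match; blurred vision miss; rash match; elevated heart rate miss
Only (D) is consistent with every observation.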